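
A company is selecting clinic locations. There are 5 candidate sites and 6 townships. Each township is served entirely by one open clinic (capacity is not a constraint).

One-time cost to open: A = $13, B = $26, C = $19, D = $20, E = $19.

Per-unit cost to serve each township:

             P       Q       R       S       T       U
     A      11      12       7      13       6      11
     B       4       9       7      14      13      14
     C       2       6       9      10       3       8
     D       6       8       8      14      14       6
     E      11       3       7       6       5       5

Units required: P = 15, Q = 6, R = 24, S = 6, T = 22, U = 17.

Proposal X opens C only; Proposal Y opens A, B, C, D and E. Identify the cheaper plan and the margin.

Proposal X: {C}: P→C 2·15=30, Q→C 6·6=36, R→C 9·24=216, S→C 10·6=60, T→C 3·22=66, U→C 8·17=136. Service 544; fixed 19; total 563.
Proposal Y: {A, B, C, D, E}: P→C 2·15=30, Q→E 3·6=18, R→A 7·24=168, S→E 6·6=36, T→C 3·22=66, U→E 5·17=85. Service 403; fixed 97; total 500.
Difference: |563 − 500| = 63.

Proposal Y is cheaper by 63.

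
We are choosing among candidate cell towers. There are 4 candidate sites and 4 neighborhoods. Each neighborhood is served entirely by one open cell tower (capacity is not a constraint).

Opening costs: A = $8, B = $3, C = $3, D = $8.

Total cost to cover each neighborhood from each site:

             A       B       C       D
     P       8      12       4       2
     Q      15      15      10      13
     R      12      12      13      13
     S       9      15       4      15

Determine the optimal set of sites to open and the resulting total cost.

Open C only; minimum total cost 34.

For any fixed open set, each neighborhood goes to its cheapest open site; total = fixed + service.
{C}: P→C 4, Q→C 10, R→C 13, S→C 4. Service 31; fixed 3; total 34.
{B, C}: service 30 + fixed 6 = 36
{C, D}: service 29 + fixed 11 = 40
{A, B, C, D}: P→D 2, Q→C 10, R→A 12, S→C 4. Service 28; fixed 22; total 50.
No other subset beats 34.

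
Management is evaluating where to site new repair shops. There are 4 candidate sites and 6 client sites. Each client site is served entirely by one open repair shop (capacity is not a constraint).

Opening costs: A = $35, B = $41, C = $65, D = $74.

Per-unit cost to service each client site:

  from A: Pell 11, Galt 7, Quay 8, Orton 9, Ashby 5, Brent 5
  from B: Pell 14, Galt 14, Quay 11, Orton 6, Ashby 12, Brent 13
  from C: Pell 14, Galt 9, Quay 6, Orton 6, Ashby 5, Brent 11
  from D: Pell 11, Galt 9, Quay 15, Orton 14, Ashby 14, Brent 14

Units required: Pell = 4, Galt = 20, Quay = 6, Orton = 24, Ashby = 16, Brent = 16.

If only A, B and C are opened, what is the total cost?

Each client site is assigned to its cheapest site among the open ones.
{A, B, C}: Pell→A 11·4=44, Galt→A 7·20=140, Quay→C 6·6=36, Orton→B 6·24=144, Ashby→A 5·16=80, Brent→A 5·16=80. Service 524; fixed 141; total 665.

Total cost: 665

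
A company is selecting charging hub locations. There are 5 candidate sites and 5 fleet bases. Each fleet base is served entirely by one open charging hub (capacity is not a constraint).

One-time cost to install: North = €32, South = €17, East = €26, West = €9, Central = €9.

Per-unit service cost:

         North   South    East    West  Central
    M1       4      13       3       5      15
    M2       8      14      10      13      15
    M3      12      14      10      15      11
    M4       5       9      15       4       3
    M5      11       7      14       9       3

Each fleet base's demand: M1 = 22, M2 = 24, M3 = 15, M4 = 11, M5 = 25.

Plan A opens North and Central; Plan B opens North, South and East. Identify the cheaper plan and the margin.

Plan A is cheaper by 119.

Plan A: {North, Central}: M1→North 4·22=88, M2→North 8·24=192, M3→Central 11·15=165, M4→Central 3·11=33, M5→Central 3·25=75. Service 553; fixed 41; total 594.
Plan B: {North, South, East}: M1→East 3·22=66, M2→North 8·24=192, M3→East 10·15=150, M4→North 5·11=55, M5→South 7·25=175. Service 638; fixed 75; total 713.
Difference: |594 − 713| = 119.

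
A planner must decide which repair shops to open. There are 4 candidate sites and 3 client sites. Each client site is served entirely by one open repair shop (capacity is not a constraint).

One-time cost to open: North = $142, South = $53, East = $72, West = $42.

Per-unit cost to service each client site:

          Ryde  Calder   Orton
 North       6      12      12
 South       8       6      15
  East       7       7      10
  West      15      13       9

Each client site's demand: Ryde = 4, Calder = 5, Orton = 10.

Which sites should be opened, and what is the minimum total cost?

Open East only; minimum total cost 235.

For any fixed open set, each client site goes to its cheapest open site; total = fixed + service.
{East}: Ryde→East 7·4=28, Calder→East 7·5=35, Orton→East 10·10=100. Service 163; fixed 72; total 235.
{South, West}: service 152 + fixed 95 = 247
{West}: service 215 + fixed 42 = 257
{North, South, East, West}: service 144 + fixed 309 = 453
(All 15 nonempty subsets were checked; East only is lowest.)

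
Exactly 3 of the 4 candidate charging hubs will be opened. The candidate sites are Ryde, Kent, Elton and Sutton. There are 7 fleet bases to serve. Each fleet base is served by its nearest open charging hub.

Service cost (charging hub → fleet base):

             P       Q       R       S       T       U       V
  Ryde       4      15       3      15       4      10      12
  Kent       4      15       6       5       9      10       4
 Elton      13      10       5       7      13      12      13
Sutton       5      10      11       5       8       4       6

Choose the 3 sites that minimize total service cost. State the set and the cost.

Choose Ryde, Kent and Sutton; total service cost 34.

With exactly 3 open, each fleet base uses its cheapest among the chosen.
{Ryde, Kent, Sutton}: P→Ryde 4, Q→Sutton 10, R→Ryde 3, S→Kent 5, T→Ryde 4, U→Sutton 4, V→Kent 4. Service cost 34.
{Ryde, Elton, Sutton}: service cost 36
{Ryde, Kent, Elton}: service cost 40
Among all 4 size-3 choices, {Ryde, Kent, Sutton} is lowest.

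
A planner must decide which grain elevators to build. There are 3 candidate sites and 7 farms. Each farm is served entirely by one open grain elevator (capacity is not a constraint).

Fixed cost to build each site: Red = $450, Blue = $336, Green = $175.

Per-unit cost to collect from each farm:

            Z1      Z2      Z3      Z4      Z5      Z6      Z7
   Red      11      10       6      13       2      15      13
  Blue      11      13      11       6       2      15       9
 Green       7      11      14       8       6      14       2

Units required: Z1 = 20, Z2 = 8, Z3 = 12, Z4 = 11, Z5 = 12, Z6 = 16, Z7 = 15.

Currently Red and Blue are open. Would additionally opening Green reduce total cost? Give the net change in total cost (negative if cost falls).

Yes — net change −26 (cost falls by 26).

Current service cost with {Red, Blue}: 837.
Adding Green: each farm re-picks its cheapest; new service cost 636, saving 201.
Extra fixed cost: 175. Net change = 175 − 201 = -26.
(Totals: 1623 → 1597.)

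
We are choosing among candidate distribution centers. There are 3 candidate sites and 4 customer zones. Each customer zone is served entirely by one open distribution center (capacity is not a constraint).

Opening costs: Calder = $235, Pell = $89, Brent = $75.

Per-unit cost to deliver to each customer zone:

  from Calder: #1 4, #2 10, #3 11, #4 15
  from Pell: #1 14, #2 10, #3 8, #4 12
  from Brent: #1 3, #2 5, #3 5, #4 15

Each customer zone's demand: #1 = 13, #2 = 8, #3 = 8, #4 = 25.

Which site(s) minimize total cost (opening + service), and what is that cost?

For any fixed open set, each customer zone goes to its cheapest open site; total = fixed + service.
{Brent}: #1→Brent 3·13=39, #2→Brent 5·8=40, #3→Brent 5·8=40, #4→Brent 15·25=375. Service 494; fixed 75; total 569.
{Pell, Brent}: service 419 + fixed 164 = 583
{Pell}: #1→Pell 14·13=182, #2→Pell 10·8=80, #3→Pell 8·8=64, #4→Pell 12·25=300. Service 626; fixed 89; total 715.
{Calder, Pell, Brent}: service 419 + fixed 399 = 818
No other subset beats 569.

Open Brent only; minimum total cost 569.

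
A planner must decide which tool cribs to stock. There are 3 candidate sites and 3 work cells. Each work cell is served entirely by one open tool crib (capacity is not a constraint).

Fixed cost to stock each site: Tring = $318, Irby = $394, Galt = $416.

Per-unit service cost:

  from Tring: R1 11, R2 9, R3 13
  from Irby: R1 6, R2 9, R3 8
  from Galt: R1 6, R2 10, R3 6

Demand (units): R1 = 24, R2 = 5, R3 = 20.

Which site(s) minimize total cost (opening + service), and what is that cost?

For any fixed open set, each work cell goes to its cheapest open site; total = fixed + service.
{Galt}: R1→Galt 6·24=144, R2→Galt 10·5=50, R3→Galt 6·20=120. Service 314; fixed 416; total 730.
{Irby}: R1→Irby 6·24=144, R2→Irby 9·5=45, R3→Irby 8·20=160. Service 349; fixed 394; total 743.
{Tring}: R1→Tring 11·24=264, R2→Tring 9·5=45, R3→Tring 13·20=260. Service 569; fixed 318; total 887.
{Tring, Irby, Galt}: R1→Irby 6·24=144, R2→Tring 9·5=45, R3→Galt 6·20=120. Service 309; fixed 1128; total 1437.
No other subset beats 730.

Open Galt only; minimum total cost 730.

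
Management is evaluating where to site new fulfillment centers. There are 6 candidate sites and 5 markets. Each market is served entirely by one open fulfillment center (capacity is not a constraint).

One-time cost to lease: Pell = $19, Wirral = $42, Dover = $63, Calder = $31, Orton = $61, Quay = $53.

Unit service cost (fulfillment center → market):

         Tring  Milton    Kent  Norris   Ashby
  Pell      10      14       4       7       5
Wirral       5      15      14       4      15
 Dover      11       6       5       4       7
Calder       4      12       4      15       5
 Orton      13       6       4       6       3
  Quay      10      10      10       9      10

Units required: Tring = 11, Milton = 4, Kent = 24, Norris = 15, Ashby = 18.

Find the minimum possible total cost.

Minimum total cost: 392

For any fixed open set, each market goes to its cheapest open site; total = fixed + service.
{Wirral, Orton}: Tring→Wirral 5·11=55, Milton→Orton 6·4=24, Kent→Orton 4·24=96, Norris→Wirral 4·15=60, Ashby→Orton 3·18=54. Service 289; fixed 103; total 392.
{Calder, Orton}: Tring→Calder 4·11=44, Milton→Orton 6·4=24, Kent→Calder 4·24=96, Norris→Orton 6·15=90, Ashby→Orton 3·18=54. Service 308; fixed 92; total 400.
{Dover, Calder}: Tring→Calder 4·11=44, Milton→Dover 6·4=24, Kent→Calder 4·24=96, Norris→Dover 4·15=60, Ashby→Calder 5·18=90. Service 314; fixed 94; total 408.
{Pell, Wirral, Dover, Calder, Orton, Quay}: service 278 + fixed 269 = 547
No other subset beats 392.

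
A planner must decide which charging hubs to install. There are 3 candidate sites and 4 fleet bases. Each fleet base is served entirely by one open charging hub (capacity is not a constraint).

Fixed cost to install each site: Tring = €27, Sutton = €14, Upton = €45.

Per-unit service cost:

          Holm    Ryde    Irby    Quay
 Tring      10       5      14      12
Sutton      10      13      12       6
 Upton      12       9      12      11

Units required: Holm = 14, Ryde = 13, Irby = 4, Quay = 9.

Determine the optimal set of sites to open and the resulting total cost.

For any fixed open set, each fleet base goes to its cheapest open site; total = fixed + service.
{Tring, Sutton}: Holm→Tring 10·14=140, Ryde→Tring 5·13=65, Irby→Sutton 12·4=48, Quay→Sutton 6·9=54. Service 307; fixed 41; total 348.
{Tring, Sutton, Upton}: service 307 + fixed 86 = 393
{Tring}: service 369 + fixed 27 = 396
{Sutton}: Holm→Sutton 10·14=140, Ryde→Sutton 13·13=169, Irby→Sutton 12·4=48, Quay→Sutton 6·9=54. Service 411; fixed 14; total 425.
(All 7 nonempty subsets were checked; Tring and Sutton is lowest.)

Open Tring and Sutton; minimum total cost 348.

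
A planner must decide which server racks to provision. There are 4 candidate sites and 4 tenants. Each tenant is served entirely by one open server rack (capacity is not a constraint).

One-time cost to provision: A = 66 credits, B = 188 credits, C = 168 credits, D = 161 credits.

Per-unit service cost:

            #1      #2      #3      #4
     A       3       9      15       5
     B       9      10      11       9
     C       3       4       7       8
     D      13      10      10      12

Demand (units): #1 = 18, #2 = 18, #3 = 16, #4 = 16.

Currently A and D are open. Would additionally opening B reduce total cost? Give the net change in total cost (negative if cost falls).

No — net change +188 (cost rises by 188).

Current service cost with {A, D}: 456.
Adding B: each tenant re-picks its cheapest; new service cost 456, saving 0.
Extra fixed cost: 188. Net change = 188 − 0 = 188.
(Totals: 683 → 871.)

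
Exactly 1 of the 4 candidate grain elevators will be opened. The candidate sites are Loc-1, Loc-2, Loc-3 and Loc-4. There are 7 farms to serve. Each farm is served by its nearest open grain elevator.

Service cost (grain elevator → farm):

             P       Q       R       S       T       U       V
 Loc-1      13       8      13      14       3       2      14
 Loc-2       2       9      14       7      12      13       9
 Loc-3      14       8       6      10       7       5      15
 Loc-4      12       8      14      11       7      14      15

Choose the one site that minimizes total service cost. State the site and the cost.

With exactly 1 open, each farm uses its cheapest among the chosen.
{Loc-3}: P→Loc-3 14, Q→Loc-3 8, R→Loc-3 6, S→Loc-3 10, T→Loc-3 7, U→Loc-3 5, V→Loc-3 15. Service cost 65.
{Loc-2}: service cost 66
{Loc-1}: service cost 67
Among all 4 size-1 choices, {Loc-3} is lowest.

Choose Loc-3 only; total service cost 65.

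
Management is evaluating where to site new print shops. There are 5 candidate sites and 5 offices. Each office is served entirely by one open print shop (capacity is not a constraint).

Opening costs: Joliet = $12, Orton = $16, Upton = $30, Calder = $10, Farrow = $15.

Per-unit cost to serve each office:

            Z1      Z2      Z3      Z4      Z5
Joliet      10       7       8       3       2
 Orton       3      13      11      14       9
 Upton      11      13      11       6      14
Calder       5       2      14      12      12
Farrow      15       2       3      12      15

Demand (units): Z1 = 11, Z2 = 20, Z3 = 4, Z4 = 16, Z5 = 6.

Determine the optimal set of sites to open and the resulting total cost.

For any fixed open set, each office goes to its cheapest open site; total = fixed + service.
{Joliet, Orton, Farrow}: Z1→Orton 3·11=33, Z2→Farrow 2·20=40, Z3→Farrow 3·4=12, Z4→Joliet 3·16=48, Z5→Joliet 2·6=12. Service 145; fixed 43; total 188.
{Joliet, Orton, Calder, Farrow}: service 145 + fixed 53 = 198
{Joliet, Orton, Calder}: service 165 + fixed 38 = 203
{Joliet, Orton, Upton, Calder, Farrow}: service 145 + fixed 83 = 228
No other subset beats 188.

Open Joliet, Orton and Farrow; minimum total cost 188.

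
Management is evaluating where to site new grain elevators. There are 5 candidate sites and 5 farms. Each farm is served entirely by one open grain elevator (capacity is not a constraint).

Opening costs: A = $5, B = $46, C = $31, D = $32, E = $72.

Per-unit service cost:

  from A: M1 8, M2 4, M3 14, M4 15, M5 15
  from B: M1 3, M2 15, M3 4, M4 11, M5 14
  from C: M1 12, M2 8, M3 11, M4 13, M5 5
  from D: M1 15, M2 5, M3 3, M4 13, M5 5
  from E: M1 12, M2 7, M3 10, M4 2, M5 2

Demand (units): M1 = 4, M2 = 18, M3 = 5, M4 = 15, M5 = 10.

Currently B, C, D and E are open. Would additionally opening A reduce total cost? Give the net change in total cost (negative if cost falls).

Yes — net change −13 (cost falls by 13).

Current service cost with {B, C, D, E}: 167.
Adding A: each farm re-picks its cheapest; new service cost 149, saving 18.
Extra fixed cost: 5. Net change = 5 − 18 = -13.
(Totals: 348 → 335.)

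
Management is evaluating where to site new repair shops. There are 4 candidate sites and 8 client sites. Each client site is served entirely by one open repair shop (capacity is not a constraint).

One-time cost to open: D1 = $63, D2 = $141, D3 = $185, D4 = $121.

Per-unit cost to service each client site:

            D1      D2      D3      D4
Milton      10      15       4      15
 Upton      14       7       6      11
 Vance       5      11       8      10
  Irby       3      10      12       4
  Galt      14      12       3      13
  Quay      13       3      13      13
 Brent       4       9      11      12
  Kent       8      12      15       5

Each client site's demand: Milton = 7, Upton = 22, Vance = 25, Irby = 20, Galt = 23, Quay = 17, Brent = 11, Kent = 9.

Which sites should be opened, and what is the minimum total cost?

For any fixed open set, each client site goes to its cheapest open site; total = fixed + service.
{D1, D2, D3}: Milton→D3 4·7=28, Upton→D3 6·22=132, Vance→D1 5·25=125, Irby→D1 3·20=60, Galt→D3 3·23=69, Quay→D2 3·17=51, Brent→D1 4·11=44, Kent→D1 8·9=72. Service 581; fixed 389; total 970.
{D1, D3}: service 751 + fixed 248 = 999
{D1, D2}: service 852 + fixed 204 = 1056
{D1, D2, D3, D4}: service 554 + fixed 510 = 1064
No other subset beats 970.

Open D1, D2 and D3; minimum total cost 970.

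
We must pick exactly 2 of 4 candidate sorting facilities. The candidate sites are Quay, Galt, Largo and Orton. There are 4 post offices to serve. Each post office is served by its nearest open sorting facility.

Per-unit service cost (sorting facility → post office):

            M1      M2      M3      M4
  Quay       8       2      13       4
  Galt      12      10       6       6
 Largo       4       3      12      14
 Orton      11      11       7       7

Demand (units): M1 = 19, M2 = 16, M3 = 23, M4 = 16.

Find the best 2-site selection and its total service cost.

Choose Galt and Largo; total service cost 358.

With exactly 2 open, each post office uses its cheapest among the chosen.
{Galt, Largo}: M1→Largo 4·19=76, M2→Largo 3·16=48, M3→Galt 6·23=138, M4→Galt 6·16=96. Service cost 358.
{Quay, Galt}: service cost 386
{Largo, Orton}: service cost 397
Among all 6 size-2 choices, {Galt, Largo} is lowest.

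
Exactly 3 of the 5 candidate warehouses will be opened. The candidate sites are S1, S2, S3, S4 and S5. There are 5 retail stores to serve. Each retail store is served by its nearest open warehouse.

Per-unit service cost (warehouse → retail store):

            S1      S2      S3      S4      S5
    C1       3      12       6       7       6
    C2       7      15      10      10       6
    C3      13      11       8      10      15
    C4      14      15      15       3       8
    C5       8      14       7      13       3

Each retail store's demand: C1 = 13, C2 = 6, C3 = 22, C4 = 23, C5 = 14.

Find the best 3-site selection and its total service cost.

With exactly 3 open, each retail store uses its cheapest among the chosen.
{S3, S4, S5}: C1→S3 6·13=78, C2→S5 6·6=36, C3→S3 8·22=176, C4→S4 3·23=69, C5→S5 3·14=42. Service cost 401.
{S1, S4, S5}: service cost 406
{S1, S3, S4}: service cost 424
Among all 10 size-3 choices, {S3, S4, S5} is lowest.

Choose S3, S4 and S5; total service cost 401.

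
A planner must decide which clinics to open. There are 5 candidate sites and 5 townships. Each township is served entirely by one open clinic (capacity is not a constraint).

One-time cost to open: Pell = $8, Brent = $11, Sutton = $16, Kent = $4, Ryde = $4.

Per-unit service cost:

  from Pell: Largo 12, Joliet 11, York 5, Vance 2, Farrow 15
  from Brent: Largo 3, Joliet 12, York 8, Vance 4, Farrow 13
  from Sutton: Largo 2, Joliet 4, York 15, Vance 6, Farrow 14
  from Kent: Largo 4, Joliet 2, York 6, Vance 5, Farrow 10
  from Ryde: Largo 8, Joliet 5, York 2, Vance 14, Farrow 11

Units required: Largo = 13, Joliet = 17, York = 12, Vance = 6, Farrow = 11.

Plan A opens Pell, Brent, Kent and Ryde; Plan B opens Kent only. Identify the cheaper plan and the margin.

Plan A is cheaper by 56.

Plan A: {Pell, Brent, Kent, Ryde}: Largo→Brent 3·13=39, Joliet→Kent 2·17=34, York→Ryde 2·12=24, Vance→Pell 2·6=12, Farrow→Kent 10·11=110. Service 219; fixed 27; total 246.
Plan B: {Kent}: Largo→Kent 4·13=52, Joliet→Kent 2·17=34, York→Kent 6·12=72, Vance→Kent 5·6=30, Farrow→Kent 10·11=110. Service 298; fixed 4; total 302.
Difference: |246 − 302| = 56.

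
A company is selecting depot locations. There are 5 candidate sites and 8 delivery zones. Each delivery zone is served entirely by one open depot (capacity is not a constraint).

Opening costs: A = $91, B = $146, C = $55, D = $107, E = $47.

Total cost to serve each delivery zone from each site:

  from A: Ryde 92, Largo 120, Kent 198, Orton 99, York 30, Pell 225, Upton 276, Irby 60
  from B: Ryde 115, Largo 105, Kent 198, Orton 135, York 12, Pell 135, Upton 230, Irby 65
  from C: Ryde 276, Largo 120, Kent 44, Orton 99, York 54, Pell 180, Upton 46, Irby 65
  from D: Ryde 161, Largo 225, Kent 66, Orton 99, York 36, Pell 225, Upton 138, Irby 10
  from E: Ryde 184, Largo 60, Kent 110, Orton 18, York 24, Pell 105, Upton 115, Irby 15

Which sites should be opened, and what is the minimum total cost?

Open A, C and E; minimum total cost 597.

For any fixed open set, each delivery zone goes to its cheapest open site; total = fixed + service.
{A, C, E}: Ryde→A 92, Largo→E 60, Kent→C 44, Orton→E 18, York→E 24, Pell→E 105, Upton→C 46, Irby→E 15. Service 404; fixed 193; total 597.
{C, E}: service 496 + fixed 102 = 598
{B, C, E}: Ryde→B 115, Largo→E 60, Kent→C 44, Orton→E 18, York→B 12, Pell→E 105, Upton→C 46, Irby→E 15. Service 415; fixed 248; total 663.
{A, B, C, D, E}: service 387 + fixed 446 = 833
No other subset beats 597.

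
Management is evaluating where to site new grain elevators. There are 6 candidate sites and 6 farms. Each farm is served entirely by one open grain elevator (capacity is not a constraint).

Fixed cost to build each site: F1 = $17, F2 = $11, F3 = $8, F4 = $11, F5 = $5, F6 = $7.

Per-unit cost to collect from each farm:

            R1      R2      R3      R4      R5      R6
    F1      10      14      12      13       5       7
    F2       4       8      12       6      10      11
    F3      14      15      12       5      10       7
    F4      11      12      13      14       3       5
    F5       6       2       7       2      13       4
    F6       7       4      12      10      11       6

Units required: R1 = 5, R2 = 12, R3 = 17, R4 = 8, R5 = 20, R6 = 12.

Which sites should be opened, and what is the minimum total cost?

For any fixed open set, each farm goes to its cheapest open site; total = fixed + service.
{F4, F5}: R1→F5 6·5=30, R2→F5 2·12=24, R3→F5 7·17=119, R4→F5 2·8=16, R5→F4 3·20=60, R6→F5 4·12=48. Service 297; fixed 16; total 313.
{F2, F4, F5}: service 287 + fixed 27 = 314
{F4, F5, F6}: service 297 + fixed 23 = 320
{F1, F2, F3, F4, F5, F6}: service 287 + fixed 59 = 346
No other subset beats 313.

Open F4 and F5; minimum total cost 313.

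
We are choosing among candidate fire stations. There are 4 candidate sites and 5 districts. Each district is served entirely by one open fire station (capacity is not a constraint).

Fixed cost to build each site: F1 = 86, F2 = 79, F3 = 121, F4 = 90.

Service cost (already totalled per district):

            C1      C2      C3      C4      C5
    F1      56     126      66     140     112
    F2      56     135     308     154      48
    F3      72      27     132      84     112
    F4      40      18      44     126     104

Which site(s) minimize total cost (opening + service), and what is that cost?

Open F4 only; minimum total cost 422.

For any fixed open set, each district goes to its cheapest open site; total = fixed + service.
{F4}: C1→F4 40, C2→F4 18, C3→F4 44, C4→F4 126, C5→F4 104. Service 332; fixed 90; total 422.
{F2, F4}: service 276 + fixed 169 = 445
{F3, F4}: C1→F4 40, C2→F4 18, C3→F4 44, C4→F3 84, C5→F4 104. Service 290; fixed 211; total 501.
{F1, F2, F3, F4}: service 234 + fixed 376 = 610
No other subset beats 422.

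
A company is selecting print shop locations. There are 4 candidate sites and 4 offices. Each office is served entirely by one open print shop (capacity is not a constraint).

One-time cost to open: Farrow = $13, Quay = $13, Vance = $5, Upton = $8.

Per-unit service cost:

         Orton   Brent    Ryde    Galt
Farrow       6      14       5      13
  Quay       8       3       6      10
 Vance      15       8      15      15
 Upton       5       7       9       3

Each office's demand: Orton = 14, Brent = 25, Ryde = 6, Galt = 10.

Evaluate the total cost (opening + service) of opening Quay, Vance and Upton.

Each office is assigned to its cheapest site among the open ones.
{Quay, Vance, Upton}: Orton→Upton 5·14=70, Brent→Quay 3·25=75, Ryde→Quay 6·6=36, Galt→Upton 3·10=30. Service 211; fixed 26; total 237.

Total cost: 237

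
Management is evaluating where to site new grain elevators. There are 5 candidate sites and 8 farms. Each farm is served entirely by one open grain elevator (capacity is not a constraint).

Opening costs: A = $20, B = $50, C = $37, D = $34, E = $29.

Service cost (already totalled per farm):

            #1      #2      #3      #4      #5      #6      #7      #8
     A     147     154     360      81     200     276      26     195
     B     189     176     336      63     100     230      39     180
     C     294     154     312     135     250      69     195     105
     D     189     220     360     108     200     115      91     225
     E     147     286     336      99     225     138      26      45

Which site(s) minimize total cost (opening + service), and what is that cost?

For any fixed open set, each farm goes to its cheapest open site; total = fixed + service.
{B, C, E}: #1→E 147, #2→C 154, #3→C 312, #4→B 63, #5→B 100, #6→C 69, #7→E 26, #8→E 45. Service 916; fixed 116; total 1032.
{A, B, C, E}: #1→A 147, #2→A 154, #3→C 312, #4→B 63, #5→B 100, #6→C 69, #7→A 26, #8→E 45. Service 916; fixed 136; total 1052.
{B, C, D, E}: service 916 + fixed 150 = 1066
{A, B, C, D, E}: service 916 + fixed 170 = 1086
No other subset beats 1032.

Open B, C and E; minimum total cost 1032.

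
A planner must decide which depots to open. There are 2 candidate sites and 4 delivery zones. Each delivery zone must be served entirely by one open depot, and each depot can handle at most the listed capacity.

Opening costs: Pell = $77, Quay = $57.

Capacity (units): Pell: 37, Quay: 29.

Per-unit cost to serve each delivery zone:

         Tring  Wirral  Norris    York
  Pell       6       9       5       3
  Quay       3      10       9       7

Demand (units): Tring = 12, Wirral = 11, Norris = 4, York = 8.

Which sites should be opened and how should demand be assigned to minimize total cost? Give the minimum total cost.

Minimum total cost: 292

Open {Pell}: Tring→Pell 6·12=72, Wirral→Pell 9·11=99, Norris→Pell 5·4=20, York→Pell 3·8=24.
Loads: Pell carries 35/37. Service 215; fixed 77; total 292.
Next best feasible plan costs 313.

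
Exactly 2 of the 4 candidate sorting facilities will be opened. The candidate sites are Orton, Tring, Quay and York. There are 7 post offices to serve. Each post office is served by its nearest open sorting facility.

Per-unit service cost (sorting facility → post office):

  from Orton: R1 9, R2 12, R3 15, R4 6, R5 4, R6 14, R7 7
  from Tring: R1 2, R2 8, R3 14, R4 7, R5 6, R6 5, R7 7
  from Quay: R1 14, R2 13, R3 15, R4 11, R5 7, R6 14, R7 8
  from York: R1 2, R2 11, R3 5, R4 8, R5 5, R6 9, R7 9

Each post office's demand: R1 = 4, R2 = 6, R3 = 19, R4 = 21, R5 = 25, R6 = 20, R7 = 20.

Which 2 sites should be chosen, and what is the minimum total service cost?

With exactly 2 open, each post office uses its cheapest among the chosen.
{Tring, York}: R1→Tring 2·4=8, R2→Tring 8·6=48, R3→York 5·19=95, R4→Tring 7·21=147, R5→York 5·25=125, R6→Tring 5·20=100, R7→Tring 7·20=140. Service cost 663.
{Orton, York}: service cost 715
{Orton, Tring}: service cost 788
Among all 6 size-2 choices, {Tring, York} is lowest.

Choose Tring and York; total service cost 663.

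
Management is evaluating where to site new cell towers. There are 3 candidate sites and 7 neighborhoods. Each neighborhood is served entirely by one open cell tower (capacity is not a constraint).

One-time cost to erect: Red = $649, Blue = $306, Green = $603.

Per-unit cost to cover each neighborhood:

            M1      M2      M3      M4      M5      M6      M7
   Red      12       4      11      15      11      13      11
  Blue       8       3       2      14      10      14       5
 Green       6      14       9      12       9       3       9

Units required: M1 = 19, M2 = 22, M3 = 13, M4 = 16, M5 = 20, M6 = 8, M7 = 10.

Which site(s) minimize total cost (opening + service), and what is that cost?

For any fixed open set, each neighborhood goes to its cheapest open site; total = fixed + service.
{Blue}: M1→Blue 8·19=152, M2→Blue 3·22=66, M3→Blue 2·13=26, M4→Blue 14·16=224, M5→Blue 10·20=200, M6→Blue 14·8=112, M7→Blue 5·10=50. Service 830; fixed 306; total 1136.
{Blue, Green}: service 652 + fixed 909 = 1561
{Green}: M1→Green 6·19=114, M2→Green 14·22=308, M3→Green 9·13=117, M4→Green 12·16=192, M5→Green 9·20=180, M6→Green 3·8=24, M7→Green 9·10=90. Service 1025; fixed 603; total 1628.
{Red, Blue, Green}: service 652 + fixed 1558 = 2210
No other subset beats 1136.

Open Blue only; minimum total cost 1136.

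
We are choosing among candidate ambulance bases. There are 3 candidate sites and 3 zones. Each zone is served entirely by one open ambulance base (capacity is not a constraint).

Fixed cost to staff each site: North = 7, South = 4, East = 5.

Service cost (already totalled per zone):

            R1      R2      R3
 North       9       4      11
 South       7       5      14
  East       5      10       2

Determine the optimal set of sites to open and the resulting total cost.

For any fixed open set, each zone goes to its cheapest open site; total = fixed + service.
{South, East}: R1→East 5, R2→South 5, R3→East 2. Service 12; fixed 9; total 21.
{East}: R1→East 5, R2→East 10, R3→East 2. Service 17; fixed 5; total 22.
{North, East}: service 11 + fixed 12 = 23
{North, South, East}: service 11 + fixed 16 = 27
(All 7 nonempty subsets were checked; South and East is lowest.)

Open South and East; minimum total cost 21.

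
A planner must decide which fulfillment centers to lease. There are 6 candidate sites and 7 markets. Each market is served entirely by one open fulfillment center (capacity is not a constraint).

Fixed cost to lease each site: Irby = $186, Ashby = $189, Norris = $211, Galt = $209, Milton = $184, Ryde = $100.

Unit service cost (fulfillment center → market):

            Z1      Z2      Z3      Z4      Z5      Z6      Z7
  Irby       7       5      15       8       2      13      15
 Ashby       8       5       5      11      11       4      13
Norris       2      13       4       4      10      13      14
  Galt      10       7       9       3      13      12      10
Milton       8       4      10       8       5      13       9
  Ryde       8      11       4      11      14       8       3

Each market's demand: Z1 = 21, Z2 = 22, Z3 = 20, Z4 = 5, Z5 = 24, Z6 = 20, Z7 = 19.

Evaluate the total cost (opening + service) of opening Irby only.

Total cost: 1376

Each market is assigned to its cheapest site among the open ones.
{Irby}: Z1→Irby 7·21=147, Z2→Irby 5·22=110, Z3→Irby 15·20=300, Z4→Irby 8·5=40, Z5→Irby 2·24=48, Z6→Irby 13·20=260, Z7→Irby 15·19=285. Service 1190; fixed 186; total 1376.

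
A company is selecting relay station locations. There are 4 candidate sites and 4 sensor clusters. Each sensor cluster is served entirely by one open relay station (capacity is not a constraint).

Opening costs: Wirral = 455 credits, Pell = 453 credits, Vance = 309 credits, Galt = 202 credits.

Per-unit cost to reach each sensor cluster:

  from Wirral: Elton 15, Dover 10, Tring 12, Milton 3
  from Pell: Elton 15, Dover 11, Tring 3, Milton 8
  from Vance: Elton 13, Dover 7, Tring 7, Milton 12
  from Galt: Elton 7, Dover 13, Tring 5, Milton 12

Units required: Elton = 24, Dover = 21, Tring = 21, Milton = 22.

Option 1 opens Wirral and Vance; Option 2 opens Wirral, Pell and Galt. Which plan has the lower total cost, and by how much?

Option 1: {Wirral, Vance}: Elton→Vance 13·24=312, Dover→Vance 7·21=147, Tring→Vance 7·21=147, Milton→Wirral 3·22=66. Service 672; fixed 764; total 1436.
Option 2: {Wirral, Pell, Galt}: Elton→Galt 7·24=168, Dover→Wirral 10·21=210, Tring→Pell 3·21=63, Milton→Wirral 3·22=66. Service 507; fixed 1110; total 1617.
Difference: |1436 − 1617| = 181.

Option 1 is cheaper by 181.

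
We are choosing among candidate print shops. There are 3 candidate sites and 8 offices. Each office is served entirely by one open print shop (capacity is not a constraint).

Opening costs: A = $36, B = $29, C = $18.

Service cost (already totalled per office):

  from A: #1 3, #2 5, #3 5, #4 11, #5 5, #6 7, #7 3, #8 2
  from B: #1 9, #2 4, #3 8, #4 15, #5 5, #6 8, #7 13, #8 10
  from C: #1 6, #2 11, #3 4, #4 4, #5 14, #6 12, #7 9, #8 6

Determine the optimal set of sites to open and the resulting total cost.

For any fixed open set, each office goes to its cheapest open site; total = fixed + service.
{A}: #1→A 3, #2→A 5, #3→A 5, #4→A 11, #5→A 5, #6→A 7, #7→A 3, #8→A 2. Service 41; fixed 36; total 77.
{C}: service 66 + fixed 18 = 84
{A, C}: service 33 + fixed 54 = 87
{A, B, C}: #1→A 3, #2→B 4, #3→C 4, #4→C 4, #5→A 5, #6→A 7, #7→A 3, #8→A 2. Service 32; fixed 83; total 115.
(All 7 nonempty subsets were checked; A only is lowest.)

Open A only; minimum total cost 77.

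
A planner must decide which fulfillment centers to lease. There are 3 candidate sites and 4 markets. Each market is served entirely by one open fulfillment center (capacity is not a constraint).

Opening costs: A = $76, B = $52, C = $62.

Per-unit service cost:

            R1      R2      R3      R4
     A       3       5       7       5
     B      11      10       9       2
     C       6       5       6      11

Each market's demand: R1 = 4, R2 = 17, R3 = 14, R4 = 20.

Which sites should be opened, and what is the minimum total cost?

For any fixed open set, each market goes to its cheapest open site; total = fixed + service.
{B, C}: R1→C 6·4=24, R2→C 5·17=85, R3→C 6·14=84, R4→B 2·20=40. Service 233; fixed 114; total 347.
{A, B}: R1→A 3·4=12, R2→A 5·17=85, R3→A 7·14=98, R4→B 2·20=40. Service 235; fixed 128; total 363.
{A}: service 295 + fixed 76 = 371
{A, B, C}: service 221 + fixed 190 = 411
(All 7 nonempty subsets were checked; B and C is lowest.)

Open B and C; minimum total cost 347.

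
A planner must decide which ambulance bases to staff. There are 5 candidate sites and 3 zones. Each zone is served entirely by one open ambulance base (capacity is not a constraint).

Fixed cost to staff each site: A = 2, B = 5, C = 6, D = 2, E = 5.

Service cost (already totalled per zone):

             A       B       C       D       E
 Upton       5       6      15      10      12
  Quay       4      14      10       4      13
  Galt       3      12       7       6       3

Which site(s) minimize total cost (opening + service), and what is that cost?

For any fixed open set, each zone goes to its cheapest open site; total = fixed + service.
{A}: Upton→A 5, Quay→A 4, Galt→A 3. Service 12; fixed 2; total 14.
{A, D}: Upton→A 5, Quay→A 4, Galt→A 3. Service 12; fixed 4; total 16.
{A, B}: service 12 + fixed 7 = 19
{A, B, C, D, E}: service 12 + fixed 20 = 32
No other subset beats 14.

Open A only; minimum total cost 14.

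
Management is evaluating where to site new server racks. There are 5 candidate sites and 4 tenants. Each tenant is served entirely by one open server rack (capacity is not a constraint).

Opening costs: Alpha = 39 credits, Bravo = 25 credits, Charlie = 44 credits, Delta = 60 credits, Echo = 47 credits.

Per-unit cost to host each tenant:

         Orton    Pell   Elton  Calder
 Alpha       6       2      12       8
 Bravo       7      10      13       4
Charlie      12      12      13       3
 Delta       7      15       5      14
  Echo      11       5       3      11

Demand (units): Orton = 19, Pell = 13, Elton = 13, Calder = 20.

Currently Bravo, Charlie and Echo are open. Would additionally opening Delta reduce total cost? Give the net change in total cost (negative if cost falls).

No — net change +60 (cost rises by 60).

Current service cost with {Bravo, Charlie, Echo}: 297.
Adding Delta: each tenant re-picks its cheapest; new service cost 297, saving 0.
Extra fixed cost: 60. Net change = 60 − 0 = 60.
(Totals: 413 → 473.)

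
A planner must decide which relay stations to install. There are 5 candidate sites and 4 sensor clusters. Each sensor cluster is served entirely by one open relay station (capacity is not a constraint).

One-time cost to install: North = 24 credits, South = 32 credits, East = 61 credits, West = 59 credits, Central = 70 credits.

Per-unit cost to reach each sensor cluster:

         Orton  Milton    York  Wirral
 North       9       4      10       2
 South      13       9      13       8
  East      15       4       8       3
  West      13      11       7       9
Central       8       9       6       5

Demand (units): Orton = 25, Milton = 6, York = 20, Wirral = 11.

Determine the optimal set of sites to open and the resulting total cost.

Open North and Central; minimum total cost 460.

For any fixed open set, each sensor cluster goes to its cheapest open site; total = fixed + service.
{North, Central}: Orton→Central 8·25=200, Milton→North 4·6=24, York→Central 6·20=120, Wirral→North 2·11=22. Service 366; fixed 94; total 460.
{North, South, Central}: service 366 + fixed 126 = 492
{North, West}: service 411 + fixed 83 = 494
{North, South, East, West, Central}: Orton→Central 8·25=200, Milton→North 4·6=24, York→Central 6·20=120, Wirral→North 2·11=22. Service 366; fixed 246; total 612.
No other subset beats 460.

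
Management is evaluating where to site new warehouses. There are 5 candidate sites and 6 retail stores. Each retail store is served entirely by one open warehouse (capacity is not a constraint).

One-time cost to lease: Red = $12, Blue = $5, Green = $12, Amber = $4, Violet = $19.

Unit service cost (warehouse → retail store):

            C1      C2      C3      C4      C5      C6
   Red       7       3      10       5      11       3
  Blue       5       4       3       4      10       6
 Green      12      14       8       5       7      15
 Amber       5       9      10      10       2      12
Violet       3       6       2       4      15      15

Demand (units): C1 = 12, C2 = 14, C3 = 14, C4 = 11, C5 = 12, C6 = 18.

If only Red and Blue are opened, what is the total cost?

Each retail store is assigned to its cheapest site among the open ones.
{Red, Blue}: C1→Blue 5·12=60, C2→Red 3·14=42, C3→Blue 3·14=42, C4→Blue 4·11=44, C5→Blue 10·12=120, C6→Red 3·18=54. Service 362; fixed 17; total 379.

Total cost: 379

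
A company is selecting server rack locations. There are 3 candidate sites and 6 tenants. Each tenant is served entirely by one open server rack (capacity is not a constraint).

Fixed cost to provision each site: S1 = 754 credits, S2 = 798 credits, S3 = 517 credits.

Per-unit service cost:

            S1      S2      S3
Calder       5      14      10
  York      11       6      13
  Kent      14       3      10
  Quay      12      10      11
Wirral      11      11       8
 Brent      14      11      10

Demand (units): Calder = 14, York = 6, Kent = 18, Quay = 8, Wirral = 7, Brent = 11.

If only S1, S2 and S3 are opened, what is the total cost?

Total cost: 2475

Each tenant is assigned to its cheapest site among the open ones.
{S1, S2, S3}: Calder→S1 5·14=70, York→S2 6·6=36, Kent→S2 3·18=54, Quay→S2 10·8=80, Wirral→S3 8·7=56, Brent→S3 10·11=110. Service 406; fixed 2069; total 2475.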